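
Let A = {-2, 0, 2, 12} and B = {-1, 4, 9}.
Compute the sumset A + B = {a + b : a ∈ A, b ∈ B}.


A + B = {a + b : a ∈ A, b ∈ B}.
Enumerate all |A|·|B| = 4·3 = 12 pairs (a, b) and collect distinct sums.
a = -2: -2+-1=-3, -2+4=2, -2+9=7
a = 0: 0+-1=-1, 0+4=4, 0+9=9
a = 2: 2+-1=1, 2+4=6, 2+9=11
a = 12: 12+-1=11, 12+4=16, 12+9=21
Collecting distinct sums: A + B = {-3, -1, 1, 2, 4, 6, 7, 9, 11, 16, 21}
|A + B| = 11

A + B = {-3, -1, 1, 2, 4, 6, 7, 9, 11, 16, 21}


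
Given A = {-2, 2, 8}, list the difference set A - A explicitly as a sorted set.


A - A = {a - a' : a, a' ∈ A}.
Compute a - a' for each ordered pair (a, a'):
a = -2: -2--2=0, -2-2=-4, -2-8=-10
a = 2: 2--2=4, 2-2=0, 2-8=-6
a = 8: 8--2=10, 8-2=6, 8-8=0
Collecting distinct values (and noting 0 appears from a-a):
A - A = {-10, -6, -4, 0, 4, 6, 10}
|A - A| = 7

A - A = {-10, -6, -4, 0, 4, 6, 10}


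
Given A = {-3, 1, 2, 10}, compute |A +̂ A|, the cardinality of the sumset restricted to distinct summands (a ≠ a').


Restricted sumset: A +̂ A = {a + a' : a ∈ A, a' ∈ A, a ≠ a'}.
Equivalently, take A + A and drop any sum 2a that is achievable ONLY as a + a for a ∈ A (i.e. sums representable only with equal summands).
Enumerate pairs (a, a') with a < a' (symmetric, so each unordered pair gives one sum; this covers all a ≠ a'):
  -3 + 1 = -2
  -3 + 2 = -1
  -3 + 10 = 7
  1 + 2 = 3
  1 + 10 = 11
  2 + 10 = 12
Collected distinct sums: {-2, -1, 3, 7, 11, 12}
|A +̂ A| = 6
(Reference bound: |A +̂ A| ≥ 2|A| - 3 for |A| ≥ 2, with |A| = 4 giving ≥ 5.)

|A +̂ A| = 6


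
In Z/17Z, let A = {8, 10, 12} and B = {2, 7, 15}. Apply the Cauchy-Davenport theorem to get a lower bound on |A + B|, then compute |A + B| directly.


Cauchy-Davenport: |A + B| ≥ min(p, |A| + |B| - 1) for A, B nonempty in Z/pZ.
|A| = 3, |B| = 3, p = 17.
CD lower bound = min(17, 3 + 3 - 1) = min(17, 5) = 5.
Compute A + B mod 17 directly:
a = 8: 8+2=10, 8+7=15, 8+15=6
a = 10: 10+2=12, 10+7=0, 10+15=8
a = 12: 12+2=14, 12+7=2, 12+15=10
A + B = {0, 2, 6, 8, 10, 12, 14, 15}, so |A + B| = 8.
Verify: 8 ≥ 5? Yes ✓.

CD lower bound = 5, actual |A + B| = 8.


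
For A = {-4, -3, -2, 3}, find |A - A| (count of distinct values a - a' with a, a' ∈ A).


A - A = {a - a' : a, a' ∈ A}; |A| = 4.
Bounds: 2|A|-1 ≤ |A - A| ≤ |A|² - |A| + 1, i.e. 7 ≤ |A - A| ≤ 13.
Note: 0 ∈ A - A always (from a - a). The set is symmetric: if d ∈ A - A then -d ∈ A - A.
Enumerate nonzero differences d = a - a' with a > a' (then include -d):
Positive differences: {1, 2, 5, 6, 7}
Full difference set: {0} ∪ (positive diffs) ∪ (negative diffs).
|A - A| = 1 + 2·5 = 11 (matches direct enumeration: 11).

|A - A| = 11


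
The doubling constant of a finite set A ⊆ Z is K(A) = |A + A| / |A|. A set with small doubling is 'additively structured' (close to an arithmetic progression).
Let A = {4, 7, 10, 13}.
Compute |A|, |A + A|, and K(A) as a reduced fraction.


|A| = 4.
Compute A + A by enumerating all 16 pairs.
A + A = {8, 11, 14, 17, 20, 23, 26}, so |A + A| = 7.
K = |A + A| / |A| = 7/4 (already in lowest terms) ≈ 1.7500.
Reference: AP of size 4 gives K = 7/4 ≈ 1.7500; a fully generic set of size 4 gives K ≈ 2.5000.

|A| = 4, |A + A| = 7, K = 7/4.


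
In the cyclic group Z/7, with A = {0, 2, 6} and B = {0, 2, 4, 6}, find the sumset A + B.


Work in Z/7Z: reduce every sum a + b modulo 7.
Enumerate all 12 pairs:
a = 0: 0+0=0, 0+2=2, 0+4=4, 0+6=6
a = 2: 2+0=2, 2+2=4, 2+4=6, 2+6=1
a = 6: 6+0=6, 6+2=1, 6+4=3, 6+6=5
Distinct residues collected: {0, 1, 2, 3, 4, 5, 6}
|A + B| = 7 (out of 7 total residues).

A + B = {0, 1, 2, 3, 4, 5, 6}


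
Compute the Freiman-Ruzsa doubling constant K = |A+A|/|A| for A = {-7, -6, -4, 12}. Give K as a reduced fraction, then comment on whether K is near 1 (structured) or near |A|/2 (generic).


|A| = 4.
Compute A + A by enumerating all 16 pairs.
A + A = {-14, -13, -12, -11, -10, -8, 5, 6, 8, 24}, so |A + A| = 10.
K = |A + A| / |A| = 10/4 = 5/2 ≈ 2.5000.
Reference: AP of size 4 gives K = 7/4 ≈ 1.7500; a fully generic set of size 4 gives K ≈ 2.5000.

|A| = 4, |A + A| = 10, K = 10/4 = 5/2.


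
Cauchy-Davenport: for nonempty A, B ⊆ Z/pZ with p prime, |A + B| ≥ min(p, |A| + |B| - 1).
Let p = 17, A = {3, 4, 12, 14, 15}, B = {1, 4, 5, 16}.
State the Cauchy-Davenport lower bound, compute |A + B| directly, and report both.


Cauchy-Davenport: |A + B| ≥ min(p, |A| + |B| - 1) for A, B nonempty in Z/pZ.
|A| = 5, |B| = 4, p = 17.
CD lower bound = min(17, 5 + 4 - 1) = min(17, 8) = 8.
Compute A + B mod 17 directly:
a = 3: 3+1=4, 3+4=7, 3+5=8, 3+16=2
a = 4: 4+1=5, 4+4=8, 4+5=9, 4+16=3
a = 12: 12+1=13, 12+4=16, 12+5=0, 12+16=11
a = 14: 14+1=15, 14+4=1, 14+5=2, 14+16=13
a = 15: 15+1=16, 15+4=2, 15+5=3, 15+16=14
A + B = {0, 1, 2, 3, 4, 5, 7, 8, 9, 11, 13, 14, 15, 16}, so |A + B| = 14.
Verify: 14 ≥ 8? Yes ✓.

CD lower bound = 8, actual |A + B| = 14.


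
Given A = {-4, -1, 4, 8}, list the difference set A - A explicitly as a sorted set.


A - A = {a - a' : a, a' ∈ A}.
Compute a - a' for each ordered pair (a, a'):
a = -4: -4--4=0, -4--1=-3, -4-4=-8, -4-8=-12
a = -1: -1--4=3, -1--1=0, -1-4=-5, -1-8=-9
a = 4: 4--4=8, 4--1=5, 4-4=0, 4-8=-4
a = 8: 8--4=12, 8--1=9, 8-4=4, 8-8=0
Collecting distinct values (and noting 0 appears from a-a):
A - A = {-12, -9, -8, -5, -4, -3, 0, 3, 4, 5, 8, 9, 12}
|A - A| = 13

A - A = {-12, -9, -8, -5, -4, -3, 0, 3, 4, 5, 8, 9, 12}


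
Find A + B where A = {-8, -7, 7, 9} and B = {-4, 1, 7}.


A + B = {a + b : a ∈ A, b ∈ B}.
Enumerate all |A|·|B| = 4·3 = 12 pairs (a, b) and collect distinct sums.
a = -8: -8+-4=-12, -8+1=-7, -8+7=-1
a = -7: -7+-4=-11, -7+1=-6, -7+7=0
a = 7: 7+-4=3, 7+1=8, 7+7=14
a = 9: 9+-4=5, 9+1=10, 9+7=16
Collecting distinct sums: A + B = {-12, -11, -7, -6, -1, 0, 3, 5, 8, 10, 14, 16}
|A + B| = 12

A + B = {-12, -11, -7, -6, -1, 0, 3, 5, 8, 10, 14, 16}


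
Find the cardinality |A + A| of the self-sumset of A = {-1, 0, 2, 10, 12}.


A + A = {a + a' : a, a' ∈ A}; |A| = 5.
General bounds: 2|A| - 1 ≤ |A + A| ≤ |A|(|A|+1)/2, i.e. 9 ≤ |A + A| ≤ 15.
Lower bound 2|A|-1 is attained iff A is an arithmetic progression.
Enumerate sums a + a' for a ≤ a' (symmetric, so this suffices):
a = -1: -1+-1=-2, -1+0=-1, -1+2=1, -1+10=9, -1+12=11
a = 0: 0+0=0, 0+2=2, 0+10=10, 0+12=12
a = 2: 2+2=4, 2+10=12, 2+12=14
a = 10: 10+10=20, 10+12=22
a = 12: 12+12=24
Distinct sums: {-2, -1, 0, 1, 2, 4, 9, 10, 11, 12, 14, 20, 22, 24}
|A + A| = 14

|A + A| = 14


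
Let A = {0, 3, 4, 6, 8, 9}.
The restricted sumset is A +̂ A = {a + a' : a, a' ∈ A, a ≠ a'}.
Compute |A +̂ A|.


Restricted sumset: A +̂ A = {a + a' : a ∈ A, a' ∈ A, a ≠ a'}.
Equivalently, take A + A and drop any sum 2a that is achievable ONLY as a + a for a ∈ A (i.e. sums representable only with equal summands).
Enumerate pairs (a, a') with a < a' (symmetric, so each unordered pair gives one sum; this covers all a ≠ a'):
  0 + 3 = 3
  0 + 4 = 4
  0 + 6 = 6
  0 + 8 = 8
  0 + 9 = 9
  3 + 4 = 7
  3 + 6 = 9
  3 + 8 = 11
  3 + 9 = 12
  4 + 6 = 10
  4 + 8 = 12
  4 + 9 = 13
  6 + 8 = 14
  6 + 9 = 15
  8 + 9 = 17
Collected distinct sums: {3, 4, 6, 7, 8, 9, 10, 11, 12, 13, 14, 15, 17}
|A +̂ A| = 13
(Reference bound: |A +̂ A| ≥ 2|A| - 3 for |A| ≥ 2, with |A| = 6 giving ≥ 9.)

|A +̂ A| = 13


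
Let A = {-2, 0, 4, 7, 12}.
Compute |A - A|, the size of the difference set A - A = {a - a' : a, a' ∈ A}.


A - A = {a - a' : a, a' ∈ A}; |A| = 5.
Bounds: 2|A|-1 ≤ |A - A| ≤ |A|² - |A| + 1, i.e. 9 ≤ |A - A| ≤ 21.
Note: 0 ∈ A - A always (from a - a). The set is symmetric: if d ∈ A - A then -d ∈ A - A.
Enumerate nonzero differences d = a - a' with a > a' (then include -d):
Positive differences: {2, 3, 4, 5, 6, 7, 8, 9, 12, 14}
Full difference set: {0} ∪ (positive diffs) ∪ (negative diffs).
|A - A| = 1 + 2·10 = 21 (matches direct enumeration: 21).

|A - A| = 21


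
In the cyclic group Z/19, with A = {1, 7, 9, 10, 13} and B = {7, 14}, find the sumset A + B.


Work in Z/19Z: reduce every sum a + b modulo 19.
Enumerate all 10 pairs:
a = 1: 1+7=8, 1+14=15
a = 7: 7+7=14, 7+14=2
a = 9: 9+7=16, 9+14=4
a = 10: 10+7=17, 10+14=5
a = 13: 13+7=1, 13+14=8
Distinct residues collected: {1, 2, 4, 5, 8, 14, 15, 16, 17}
|A + B| = 9 (out of 19 total residues).

A + B = {1, 2, 4, 5, 8, 14, 15, 16, 17}


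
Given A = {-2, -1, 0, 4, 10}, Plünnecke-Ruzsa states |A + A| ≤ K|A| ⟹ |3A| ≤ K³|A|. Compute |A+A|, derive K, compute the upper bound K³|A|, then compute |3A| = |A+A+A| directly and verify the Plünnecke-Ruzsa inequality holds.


|A| = 5.
Step 1: Compute A + A by enumerating all 25 pairs.
A + A = {-4, -3, -2, -1, 0, 2, 3, 4, 8, 9, 10, 14, 20}, so |A + A| = 13.
Step 2: Doubling constant K = |A + A|/|A| = 13/5 = 13/5 ≈ 2.6000.
Step 3: Plünnecke-Ruzsa gives |3A| ≤ K³·|A| = (2.6000)³ · 5 ≈ 87.8800.
Step 4: Compute 3A = A + A + A directly by enumerating all triples (a,b,c) ∈ A³; |3A| = 24.
Step 5: Check 24 ≤ 87.8800? Yes ✓.

K = 13/5, Plünnecke-Ruzsa bound K³|A| ≈ 87.8800, |3A| = 24, inequality holds.


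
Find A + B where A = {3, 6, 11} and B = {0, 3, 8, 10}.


A + B = {a + b : a ∈ A, b ∈ B}.
Enumerate all |A|·|B| = 3·4 = 12 pairs (a, b) and collect distinct sums.
a = 3: 3+0=3, 3+3=6, 3+8=11, 3+10=13
a = 6: 6+0=6, 6+3=9, 6+8=14, 6+10=16
a = 11: 11+0=11, 11+3=14, 11+8=19, 11+10=21
Collecting distinct sums: A + B = {3, 6, 9, 11, 13, 14, 16, 19, 21}
|A + B| = 9

A + B = {3, 6, 9, 11, 13, 14, 16, 19, 21}


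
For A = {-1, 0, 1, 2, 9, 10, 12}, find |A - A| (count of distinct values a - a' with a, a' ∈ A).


A - A = {a - a' : a, a' ∈ A}; |A| = 7.
Bounds: 2|A|-1 ≤ |A - A| ≤ |A|² - |A| + 1, i.e. 13 ≤ |A - A| ≤ 43.
Note: 0 ∈ A - A always (from a - a). The set is symmetric: if d ∈ A - A then -d ∈ A - A.
Enumerate nonzero differences d = a - a' with a > a' (then include -d):
Positive differences: {1, 2, 3, 7, 8, 9, 10, 11, 12, 13}
Full difference set: {0} ∪ (positive diffs) ∪ (negative diffs).
|A - A| = 1 + 2·10 = 21 (matches direct enumeration: 21).

|A - A| = 21


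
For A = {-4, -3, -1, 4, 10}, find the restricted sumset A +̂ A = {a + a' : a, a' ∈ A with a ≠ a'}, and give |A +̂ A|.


Restricted sumset: A +̂ A = {a + a' : a ∈ A, a' ∈ A, a ≠ a'}.
Equivalently, take A + A and drop any sum 2a that is achievable ONLY as a + a for a ∈ A (i.e. sums representable only with equal summands).
Enumerate pairs (a, a') with a < a' (symmetric, so each unordered pair gives one sum; this covers all a ≠ a'):
  -4 + -3 = -7
  -4 + -1 = -5
  -4 + 4 = 0
  -4 + 10 = 6
  -3 + -1 = -4
  -3 + 4 = 1
  -3 + 10 = 7
  -1 + 4 = 3
  -1 + 10 = 9
  4 + 10 = 14
Collected distinct sums: {-7, -5, -4, 0, 1, 3, 6, 7, 9, 14}
|A +̂ A| = 10
(Reference bound: |A +̂ A| ≥ 2|A| - 3 for |A| ≥ 2, with |A| = 5 giving ≥ 7.)

|A +̂ A| = 10


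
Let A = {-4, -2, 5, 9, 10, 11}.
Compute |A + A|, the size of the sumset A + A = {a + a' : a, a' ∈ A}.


A + A = {a + a' : a, a' ∈ A}; |A| = 6.
General bounds: 2|A| - 1 ≤ |A + A| ≤ |A|(|A|+1)/2, i.e. 11 ≤ |A + A| ≤ 21.
Lower bound 2|A|-1 is attained iff A is an arithmetic progression.
Enumerate sums a + a' for a ≤ a' (symmetric, so this suffices):
a = -4: -4+-4=-8, -4+-2=-6, -4+5=1, -4+9=5, -4+10=6, -4+11=7
a = -2: -2+-2=-4, -2+5=3, -2+9=7, -2+10=8, -2+11=9
a = 5: 5+5=10, 5+9=14, 5+10=15, 5+11=16
a = 9: 9+9=18, 9+10=19, 9+11=20
a = 10: 10+10=20, 10+11=21
a = 11: 11+11=22
Distinct sums: {-8, -6, -4, 1, 3, 5, 6, 7, 8, 9, 10, 14, 15, 16, 18, 19, 20, 21, 22}
|A + A| = 19

|A + A| = 19


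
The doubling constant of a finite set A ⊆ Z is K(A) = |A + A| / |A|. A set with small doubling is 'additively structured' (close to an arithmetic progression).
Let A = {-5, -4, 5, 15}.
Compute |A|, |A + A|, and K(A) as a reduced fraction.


|A| = 4.
Compute A + A by enumerating all 16 pairs.
A + A = {-10, -9, -8, 0, 1, 10, 11, 20, 30}, so |A + A| = 9.
K = |A + A| / |A| = 9/4 (already in lowest terms) ≈ 2.2500.
Reference: AP of size 4 gives K = 7/4 ≈ 1.7500; a fully generic set of size 4 gives K ≈ 2.5000.

|A| = 4, |A + A| = 9, K = 9/4.


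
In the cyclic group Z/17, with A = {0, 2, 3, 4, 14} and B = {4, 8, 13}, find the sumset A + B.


Work in Z/17Z: reduce every sum a + b modulo 17.
Enumerate all 15 pairs:
a = 0: 0+4=4, 0+8=8, 0+13=13
a = 2: 2+4=6, 2+8=10, 2+13=15
a = 3: 3+4=7, 3+8=11, 3+13=16
a = 4: 4+4=8, 4+8=12, 4+13=0
a = 14: 14+4=1, 14+8=5, 14+13=10
Distinct residues collected: {0, 1, 4, 5, 6, 7, 8, 10, 11, 12, 13, 15, 16}
|A + B| = 13 (out of 17 total residues).

A + B = {0, 1, 4, 5, 6, 7, 8, 10, 11, 12, 13, 15, 16}


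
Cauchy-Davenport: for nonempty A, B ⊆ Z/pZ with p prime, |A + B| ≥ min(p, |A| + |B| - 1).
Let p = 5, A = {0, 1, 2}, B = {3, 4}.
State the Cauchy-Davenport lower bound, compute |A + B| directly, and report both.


Cauchy-Davenport: |A + B| ≥ min(p, |A| + |B| - 1) for A, B nonempty in Z/pZ.
|A| = 3, |B| = 2, p = 5.
CD lower bound = min(5, 3 + 2 - 1) = min(5, 4) = 4.
Compute A + B mod 5 directly:
a = 0: 0+3=3, 0+4=4
a = 1: 1+3=4, 1+4=0
a = 2: 2+3=0, 2+4=1
A + B = {0, 1, 3, 4}, so |A + B| = 4.
Verify: 4 ≥ 4? Yes ✓.

CD lower bound = 4, actual |A + B| = 4.


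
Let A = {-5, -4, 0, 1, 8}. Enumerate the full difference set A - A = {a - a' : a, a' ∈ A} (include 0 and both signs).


A - A = {a - a' : a, a' ∈ A}.
Compute a - a' for each ordered pair (a, a'):
a = -5: -5--5=0, -5--4=-1, -5-0=-5, -5-1=-6, -5-8=-13
a = -4: -4--5=1, -4--4=0, -4-0=-4, -4-1=-5, -4-8=-12
a = 0: 0--5=5, 0--4=4, 0-0=0, 0-1=-1, 0-8=-8
a = 1: 1--5=6, 1--4=5, 1-0=1, 1-1=0, 1-8=-7
a = 8: 8--5=13, 8--4=12, 8-0=8, 8-1=7, 8-8=0
Collecting distinct values (and noting 0 appears from a-a):
A - A = {-13, -12, -8, -7, -6, -5, -4, -1, 0, 1, 4, 5, 6, 7, 8, 12, 13}
|A - A| = 17

A - A = {-13, -12, -8, -7, -6, -5, -4, -1, 0, 1, 4, 5, 6, 7, 8, 12, 13}


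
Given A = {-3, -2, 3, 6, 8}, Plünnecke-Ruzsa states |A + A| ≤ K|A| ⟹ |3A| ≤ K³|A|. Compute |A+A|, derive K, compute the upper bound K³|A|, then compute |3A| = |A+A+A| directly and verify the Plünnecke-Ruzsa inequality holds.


|A| = 5.
Step 1: Compute A + A by enumerating all 25 pairs.
A + A = {-6, -5, -4, 0, 1, 3, 4, 5, 6, 9, 11, 12, 14, 16}, so |A + A| = 14.
Step 2: Doubling constant K = |A + A|/|A| = 14/5 = 14/5 ≈ 2.8000.
Step 3: Plünnecke-Ruzsa gives |3A| ≤ K³·|A| = (2.8000)³ · 5 ≈ 109.7600.
Step 4: Compute 3A = A + A + A directly by enumerating all triples (a,b,c) ∈ A³; |3A| = 28.
Step 5: Check 28 ≤ 109.7600? Yes ✓.

K = 14/5, Plünnecke-Ruzsa bound K³|A| ≈ 109.7600, |3A| = 28, inequality holds.


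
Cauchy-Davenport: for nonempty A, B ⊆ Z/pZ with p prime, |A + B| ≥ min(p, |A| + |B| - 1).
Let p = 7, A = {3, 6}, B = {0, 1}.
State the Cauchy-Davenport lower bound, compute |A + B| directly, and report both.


Cauchy-Davenport: |A + B| ≥ min(p, |A| + |B| - 1) for A, B nonempty in Z/pZ.
|A| = 2, |B| = 2, p = 7.
CD lower bound = min(7, 2 + 2 - 1) = min(7, 3) = 3.
Compute A + B mod 7 directly:
a = 3: 3+0=3, 3+1=4
a = 6: 6+0=6, 6+1=0
A + B = {0, 3, 4, 6}, so |A + B| = 4.
Verify: 4 ≥ 3? Yes ✓.

CD lower bound = 3, actual |A + B| = 4.


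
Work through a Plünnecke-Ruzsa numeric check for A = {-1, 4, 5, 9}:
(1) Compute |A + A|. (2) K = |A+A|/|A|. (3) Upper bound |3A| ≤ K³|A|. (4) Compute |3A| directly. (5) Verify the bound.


|A| = 4.
Step 1: Compute A + A by enumerating all 16 pairs.
A + A = {-2, 3, 4, 8, 9, 10, 13, 14, 18}, so |A + A| = 9.
Step 2: Doubling constant K = |A + A|/|A| = 9/4 = 9/4 ≈ 2.2500.
Step 3: Plünnecke-Ruzsa gives |3A| ≤ K³·|A| = (2.2500)³ · 4 ≈ 45.5625.
Step 4: Compute 3A = A + A + A directly by enumerating all triples (a,b,c) ∈ A³; |3A| = 16.
Step 5: Check 16 ≤ 45.5625? Yes ✓.

K = 9/4, Plünnecke-Ruzsa bound K³|A| ≈ 45.5625, |3A| = 16, inequality holds.


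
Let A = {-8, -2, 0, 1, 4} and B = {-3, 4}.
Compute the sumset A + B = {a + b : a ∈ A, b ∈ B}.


A + B = {a + b : a ∈ A, b ∈ B}.
Enumerate all |A|·|B| = 5·2 = 10 pairs (a, b) and collect distinct sums.
a = -8: -8+-3=-11, -8+4=-4
a = -2: -2+-3=-5, -2+4=2
a = 0: 0+-3=-3, 0+4=4
a = 1: 1+-3=-2, 1+4=5
a = 4: 4+-3=1, 4+4=8
Collecting distinct sums: A + B = {-11, -5, -4, -3, -2, 1, 2, 4, 5, 8}
|A + B| = 10

A + B = {-11, -5, -4, -3, -2, 1, 2, 4, 5, 8}


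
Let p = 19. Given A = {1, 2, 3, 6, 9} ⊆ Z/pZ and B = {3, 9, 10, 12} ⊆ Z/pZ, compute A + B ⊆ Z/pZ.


Work in Z/19Z: reduce every sum a + b modulo 19.
Enumerate all 20 pairs:
a = 1: 1+3=4, 1+9=10, 1+10=11, 1+12=13
a = 2: 2+3=5, 2+9=11, 2+10=12, 2+12=14
a = 3: 3+3=6, 3+9=12, 3+10=13, 3+12=15
a = 6: 6+3=9, 6+9=15, 6+10=16, 6+12=18
a = 9: 9+3=12, 9+9=18, 9+10=0, 9+12=2
Distinct residues collected: {0, 2, 4, 5, 6, 9, 10, 11, 12, 13, 14, 15, 16, 18}
|A + B| = 14 (out of 19 total residues).

A + B = {0, 2, 4, 5, 6, 9, 10, 11, 12, 13, 14, 15, 16, 18}


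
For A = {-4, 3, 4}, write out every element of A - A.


A - A = {a - a' : a, a' ∈ A}.
Compute a - a' for each ordered pair (a, a'):
a = -4: -4--4=0, -4-3=-7, -4-4=-8
a = 3: 3--4=7, 3-3=0, 3-4=-1
a = 4: 4--4=8, 4-3=1, 4-4=0
Collecting distinct values (and noting 0 appears from a-a):
A - A = {-8, -7, -1, 0, 1, 7, 8}
|A - A| = 7

A - A = {-8, -7, -1, 0, 1, 7, 8}


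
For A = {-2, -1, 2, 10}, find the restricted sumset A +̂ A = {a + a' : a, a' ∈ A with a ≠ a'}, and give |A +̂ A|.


Restricted sumset: A +̂ A = {a + a' : a ∈ A, a' ∈ A, a ≠ a'}.
Equivalently, take A + A and drop any sum 2a that is achievable ONLY as a + a for a ∈ A (i.e. sums representable only with equal summands).
Enumerate pairs (a, a') with a < a' (symmetric, so each unordered pair gives one sum; this covers all a ≠ a'):
  -2 + -1 = -3
  -2 + 2 = 0
  -2 + 10 = 8
  -1 + 2 = 1
  -1 + 10 = 9
  2 + 10 = 12
Collected distinct sums: {-3, 0, 1, 8, 9, 12}
|A +̂ A| = 6
(Reference bound: |A +̂ A| ≥ 2|A| - 3 for |A| ≥ 2, with |A| = 4 giving ≥ 5.)

|A +̂ A| = 6


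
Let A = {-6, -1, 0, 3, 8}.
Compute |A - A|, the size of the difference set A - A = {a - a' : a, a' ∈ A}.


A - A = {a - a' : a, a' ∈ A}; |A| = 5.
Bounds: 2|A|-1 ≤ |A - A| ≤ |A|² - |A| + 1, i.e. 9 ≤ |A - A| ≤ 21.
Note: 0 ∈ A - A always (from a - a). The set is symmetric: if d ∈ A - A then -d ∈ A - A.
Enumerate nonzero differences d = a - a' with a > a' (then include -d):
Positive differences: {1, 3, 4, 5, 6, 8, 9, 14}
Full difference set: {0} ∪ (positive diffs) ∪ (negative diffs).
|A - A| = 1 + 2·8 = 17 (matches direct enumeration: 17).

|A - A| = 17


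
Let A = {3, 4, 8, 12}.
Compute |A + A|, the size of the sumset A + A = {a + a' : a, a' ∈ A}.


A + A = {a + a' : a, a' ∈ A}; |A| = 4.
General bounds: 2|A| - 1 ≤ |A + A| ≤ |A|(|A|+1)/2, i.e. 7 ≤ |A + A| ≤ 10.
Lower bound 2|A|-1 is attained iff A is an arithmetic progression.
Enumerate sums a + a' for a ≤ a' (symmetric, so this suffices):
a = 3: 3+3=6, 3+4=7, 3+8=11, 3+12=15
a = 4: 4+4=8, 4+8=12, 4+12=16
a = 8: 8+8=16, 8+12=20
a = 12: 12+12=24
Distinct sums: {6, 7, 8, 11, 12, 15, 16, 20, 24}
|A + A| = 9

|A + A| = 9


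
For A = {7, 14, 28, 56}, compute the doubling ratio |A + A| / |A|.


|A| = 4.
Compute A + A by enumerating all 16 pairs.
A + A = {14, 21, 28, 35, 42, 56, 63, 70, 84, 112}, so |A + A| = 10.
K = |A + A| / |A| = 10/4 = 5/2 ≈ 2.5000.
Reference: AP of size 4 gives K = 7/4 ≈ 1.7500; a fully generic set of size 4 gives K ≈ 2.5000.

|A| = 4, |A + A| = 10, K = 10/4 = 5/2.


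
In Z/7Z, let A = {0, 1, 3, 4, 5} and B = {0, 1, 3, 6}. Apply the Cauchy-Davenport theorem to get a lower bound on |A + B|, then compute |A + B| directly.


Cauchy-Davenport: |A + B| ≥ min(p, |A| + |B| - 1) for A, B nonempty in Z/pZ.
|A| = 5, |B| = 4, p = 7.
CD lower bound = min(7, 5 + 4 - 1) = min(7, 8) = 7.
Compute A + B mod 7 directly:
a = 0: 0+0=0, 0+1=1, 0+3=3, 0+6=6
a = 1: 1+0=1, 1+1=2, 1+3=4, 1+6=0
a = 3: 3+0=3, 3+1=4, 3+3=6, 3+6=2
a = 4: 4+0=4, 4+1=5, 4+3=0, 4+6=3
a = 5: 5+0=5, 5+1=6, 5+3=1, 5+6=4
A + B = {0, 1, 2, 3, 4, 5, 6}, so |A + B| = 7.
Verify: 7 ≥ 7? Yes ✓.

CD lower bound = 7, actual |A + B| = 7.


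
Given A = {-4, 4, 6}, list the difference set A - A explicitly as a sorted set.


A - A = {a - a' : a, a' ∈ A}.
Compute a - a' for each ordered pair (a, a'):
a = -4: -4--4=0, -4-4=-8, -4-6=-10
a = 4: 4--4=8, 4-4=0, 4-6=-2
a = 6: 6--4=10, 6-4=2, 6-6=0
Collecting distinct values (and noting 0 appears from a-a):
A - A = {-10, -8, -2, 0, 2, 8, 10}
|A - A| = 7

A - A = {-10, -8, -2, 0, 2, 8, 10}


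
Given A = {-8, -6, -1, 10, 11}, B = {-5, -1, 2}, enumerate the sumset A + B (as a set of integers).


A + B = {a + b : a ∈ A, b ∈ B}.
Enumerate all |A|·|B| = 5·3 = 15 pairs (a, b) and collect distinct sums.
a = -8: -8+-5=-13, -8+-1=-9, -8+2=-6
a = -6: -6+-5=-11, -6+-1=-7, -6+2=-4
a = -1: -1+-5=-6, -1+-1=-2, -1+2=1
a = 10: 10+-5=5, 10+-1=9, 10+2=12
a = 11: 11+-5=6, 11+-1=10, 11+2=13
Collecting distinct sums: A + B = {-13, -11, -9, -7, -6, -4, -2, 1, 5, 6, 9, 10, 12, 13}
|A + B| = 14

A + B = {-13, -11, -9, -7, -6, -4, -2, 1, 5, 6, 9, 10, 12, 13}


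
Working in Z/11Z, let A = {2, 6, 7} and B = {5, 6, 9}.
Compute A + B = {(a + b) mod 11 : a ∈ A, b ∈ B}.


Work in Z/11Z: reduce every sum a + b modulo 11.
Enumerate all 9 pairs:
a = 2: 2+5=7, 2+6=8, 2+9=0
a = 6: 6+5=0, 6+6=1, 6+9=4
a = 7: 7+5=1, 7+6=2, 7+9=5
Distinct residues collected: {0, 1, 2, 4, 5, 7, 8}
|A + B| = 7 (out of 11 total residues).

A + B = {0, 1, 2, 4, 5, 7, 8}


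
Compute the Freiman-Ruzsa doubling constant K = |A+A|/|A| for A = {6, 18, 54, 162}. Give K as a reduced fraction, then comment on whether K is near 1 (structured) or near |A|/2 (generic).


|A| = 4.
Compute A + A by enumerating all 16 pairs.
A + A = {12, 24, 36, 60, 72, 108, 168, 180, 216, 324}, so |A + A| = 10.
K = |A + A| / |A| = 10/4 = 5/2 ≈ 2.5000.
Reference: AP of size 4 gives K = 7/4 ≈ 1.7500; a fully generic set of size 4 gives K ≈ 2.5000.

|A| = 4, |A + A| = 10, K = 10/4 = 5/2.


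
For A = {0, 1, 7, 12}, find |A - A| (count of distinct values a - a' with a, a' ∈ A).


A - A = {a - a' : a, a' ∈ A}; |A| = 4.
Bounds: 2|A|-1 ≤ |A - A| ≤ |A|² - |A| + 1, i.e. 7 ≤ |A - A| ≤ 13.
Note: 0 ∈ A - A always (from a - a). The set is symmetric: if d ∈ A - A then -d ∈ A - A.
Enumerate nonzero differences d = a - a' with a > a' (then include -d):
Positive differences: {1, 5, 6, 7, 11, 12}
Full difference set: {0} ∪ (positive diffs) ∪ (negative diffs).
|A - A| = 1 + 2·6 = 13 (matches direct enumeration: 13).

|A - A| = 13


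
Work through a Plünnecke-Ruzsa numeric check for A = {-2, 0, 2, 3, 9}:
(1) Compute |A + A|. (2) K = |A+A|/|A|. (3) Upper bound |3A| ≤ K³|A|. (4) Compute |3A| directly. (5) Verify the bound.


|A| = 5.
Step 1: Compute A + A by enumerating all 25 pairs.
A + A = {-4, -2, 0, 1, 2, 3, 4, 5, 6, 7, 9, 11, 12, 18}, so |A + A| = 14.
Step 2: Doubling constant K = |A + A|/|A| = 14/5 = 14/5 ≈ 2.8000.
Step 3: Plünnecke-Ruzsa gives |3A| ≤ K³·|A| = (2.8000)³ · 5 ≈ 109.7600.
Step 4: Compute 3A = A + A + A directly by enumerating all triples (a,b,c) ∈ A³; |3A| = 25.
Step 5: Check 25 ≤ 109.7600? Yes ✓.

K = 14/5, Plünnecke-Ruzsa bound K³|A| ≈ 109.7600, |3A| = 25, inequality holds.


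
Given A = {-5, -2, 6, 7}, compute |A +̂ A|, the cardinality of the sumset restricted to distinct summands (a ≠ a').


Restricted sumset: A +̂ A = {a + a' : a ∈ A, a' ∈ A, a ≠ a'}.
Equivalently, take A + A and drop any sum 2a that is achievable ONLY as a + a for a ∈ A (i.e. sums representable only with equal summands).
Enumerate pairs (a, a') with a < a' (symmetric, so each unordered pair gives one sum; this covers all a ≠ a'):
  -5 + -2 = -7
  -5 + 6 = 1
  -5 + 7 = 2
  -2 + 6 = 4
  -2 + 7 = 5
  6 + 7 = 13
Collected distinct sums: {-7, 1, 2, 4, 5, 13}
|A +̂ A| = 6
(Reference bound: |A +̂ A| ≥ 2|A| - 3 for |A| ≥ 2, with |A| = 4 giving ≥ 5.)

|A +̂ A| = 6


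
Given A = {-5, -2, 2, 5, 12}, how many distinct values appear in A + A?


A + A = {a + a' : a, a' ∈ A}; |A| = 5.
General bounds: 2|A| - 1 ≤ |A + A| ≤ |A|(|A|+1)/2, i.e. 9 ≤ |A + A| ≤ 15.
Lower bound 2|A|-1 is attained iff A is an arithmetic progression.
Enumerate sums a + a' for a ≤ a' (symmetric, so this suffices):
a = -5: -5+-5=-10, -5+-2=-7, -5+2=-3, -5+5=0, -5+12=7
a = -2: -2+-2=-4, -2+2=0, -2+5=3, -2+12=10
a = 2: 2+2=4, 2+5=7, 2+12=14
a = 5: 5+5=10, 5+12=17
a = 12: 12+12=24
Distinct sums: {-10, -7, -4, -3, 0, 3, 4, 7, 10, 14, 17, 24}
|A + A| = 12

|A + A| = 12


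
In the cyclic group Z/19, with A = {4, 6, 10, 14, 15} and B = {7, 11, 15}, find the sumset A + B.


Work in Z/19Z: reduce every sum a + b modulo 19.
Enumerate all 15 pairs:
a = 4: 4+7=11, 4+11=15, 4+15=0
a = 6: 6+7=13, 6+11=17, 6+15=2
a = 10: 10+7=17, 10+11=2, 10+15=6
a = 14: 14+7=2, 14+11=6, 14+15=10
a = 15: 15+7=3, 15+11=7, 15+15=11
Distinct residues collected: {0, 2, 3, 6, 7, 10, 11, 13, 15, 17}
|A + B| = 10 (out of 19 total residues).

A + B = {0, 2, 3, 6, 7, 10, 11, 13, 15, 17}


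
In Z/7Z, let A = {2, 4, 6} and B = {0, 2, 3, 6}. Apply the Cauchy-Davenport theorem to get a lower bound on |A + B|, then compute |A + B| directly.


Cauchy-Davenport: |A + B| ≥ min(p, |A| + |B| - 1) for A, B nonempty in Z/pZ.
|A| = 3, |B| = 4, p = 7.
CD lower bound = min(7, 3 + 4 - 1) = min(7, 6) = 6.
Compute A + B mod 7 directly:
a = 2: 2+0=2, 2+2=4, 2+3=5, 2+6=1
a = 4: 4+0=4, 4+2=6, 4+3=0, 4+6=3
a = 6: 6+0=6, 6+2=1, 6+3=2, 6+6=5
A + B = {0, 1, 2, 3, 4, 5, 6}, so |A + B| = 7.
Verify: 7 ≥ 6? Yes ✓.

CD lower bound = 6, actual |A + B| = 7.


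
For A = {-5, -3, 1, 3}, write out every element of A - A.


A - A = {a - a' : a, a' ∈ A}.
Compute a - a' for each ordered pair (a, a'):
a = -5: -5--5=0, -5--3=-2, -5-1=-6, -5-3=-8
a = -3: -3--5=2, -3--3=0, -3-1=-4, -3-3=-6
a = 1: 1--5=6, 1--3=4, 1-1=0, 1-3=-2
a = 3: 3--5=8, 3--3=6, 3-1=2, 3-3=0
Collecting distinct values (and noting 0 appears from a-a):
A - A = {-8, -6, -4, -2, 0, 2, 4, 6, 8}
|A - A| = 9

A - A = {-8, -6, -4, -2, 0, 2, 4, 6, 8}


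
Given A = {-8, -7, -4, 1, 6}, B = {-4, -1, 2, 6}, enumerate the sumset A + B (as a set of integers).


A + B = {a + b : a ∈ A, b ∈ B}.
Enumerate all |A|·|B| = 5·4 = 20 pairs (a, b) and collect distinct sums.
a = -8: -8+-4=-12, -8+-1=-9, -8+2=-6, -8+6=-2
a = -7: -7+-4=-11, -7+-1=-8, -7+2=-5, -7+6=-1
a = -4: -4+-4=-8, -4+-1=-5, -4+2=-2, -4+6=2
a = 1: 1+-4=-3, 1+-1=0, 1+2=3, 1+6=7
a = 6: 6+-4=2, 6+-1=5, 6+2=8, 6+6=12
Collecting distinct sums: A + B = {-12, -11, -9, -8, -6, -5, -3, -2, -1, 0, 2, 3, 5, 7, 8, 12}
|A + B| = 16

A + B = {-12, -11, -9, -8, -6, -5, -3, -2, -1, 0, 2, 3, 5, 7, 8, 12}


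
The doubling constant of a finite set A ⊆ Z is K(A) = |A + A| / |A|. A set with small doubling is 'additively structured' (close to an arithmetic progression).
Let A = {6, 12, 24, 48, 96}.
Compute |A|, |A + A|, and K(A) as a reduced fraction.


|A| = 5.
Compute A + A by enumerating all 25 pairs.
A + A = {12, 18, 24, 30, 36, 48, 54, 60, 72, 96, 102, 108, 120, 144, 192}, so |A + A| = 15.
K = |A + A| / |A| = 15/5 = 3/1 ≈ 3.0000.
Reference: AP of size 5 gives K = 9/5 ≈ 1.8000; a fully generic set of size 5 gives K ≈ 3.0000.

|A| = 5, |A + A| = 15, K = 15/5 = 3/1.


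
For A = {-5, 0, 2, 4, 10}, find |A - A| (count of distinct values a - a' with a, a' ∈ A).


A - A = {a - a' : a, a' ∈ A}; |A| = 5.
Bounds: 2|A|-1 ≤ |A - A| ≤ |A|² - |A| + 1, i.e. 9 ≤ |A - A| ≤ 21.
Note: 0 ∈ A - A always (from a - a). The set is symmetric: if d ∈ A - A then -d ∈ A - A.
Enumerate nonzero differences d = a - a' with a > a' (then include -d):
Positive differences: {2, 4, 5, 6, 7, 8, 9, 10, 15}
Full difference set: {0} ∪ (positive diffs) ∪ (negative diffs).
|A - A| = 1 + 2·9 = 19 (matches direct enumeration: 19).

|A - A| = 19


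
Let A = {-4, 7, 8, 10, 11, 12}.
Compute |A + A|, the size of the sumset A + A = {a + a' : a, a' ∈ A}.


A + A = {a + a' : a, a' ∈ A}; |A| = 6.
General bounds: 2|A| - 1 ≤ |A + A| ≤ |A|(|A|+1)/2, i.e. 11 ≤ |A + A| ≤ 21.
Lower bound 2|A|-1 is attained iff A is an arithmetic progression.
Enumerate sums a + a' for a ≤ a' (symmetric, so this suffices):
a = -4: -4+-4=-8, -4+7=3, -4+8=4, -4+10=6, -4+11=7, -4+12=8
a = 7: 7+7=14, 7+8=15, 7+10=17, 7+11=18, 7+12=19
a = 8: 8+8=16, 8+10=18, 8+11=19, 8+12=20
a = 10: 10+10=20, 10+11=21, 10+12=22
a = 11: 11+11=22, 11+12=23
a = 12: 12+12=24
Distinct sums: {-8, 3, 4, 6, 7, 8, 14, 15, 16, 17, 18, 19, 20, 21, 22, 23, 24}
|A + A| = 17

|A + A| = 17


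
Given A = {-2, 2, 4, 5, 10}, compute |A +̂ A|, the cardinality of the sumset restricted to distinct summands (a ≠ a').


Restricted sumset: A +̂ A = {a + a' : a ∈ A, a' ∈ A, a ≠ a'}.
Equivalently, take A + A and drop any sum 2a that is achievable ONLY as a + a for a ∈ A (i.e. sums representable only with equal summands).
Enumerate pairs (a, a') with a < a' (symmetric, so each unordered pair gives one sum; this covers all a ≠ a'):
  -2 + 2 = 0
  -2 + 4 = 2
  -2 + 5 = 3
  -2 + 10 = 8
  2 + 4 = 6
  2 + 5 = 7
  2 + 10 = 12
  4 + 5 = 9
  4 + 10 = 14
  5 + 10 = 15
Collected distinct sums: {0, 2, 3, 6, 7, 8, 9, 12, 14, 15}
|A +̂ A| = 10
(Reference bound: |A +̂ A| ≥ 2|A| - 3 for |A| ≥ 2, with |A| = 5 giving ≥ 7.)

|A +̂ A| = 10


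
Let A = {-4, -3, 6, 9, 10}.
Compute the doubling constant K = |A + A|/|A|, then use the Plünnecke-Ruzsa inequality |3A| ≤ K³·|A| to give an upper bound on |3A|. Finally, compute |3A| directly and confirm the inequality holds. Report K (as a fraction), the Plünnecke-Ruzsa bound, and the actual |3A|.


|A| = 5.
Step 1: Compute A + A by enumerating all 25 pairs.
A + A = {-8, -7, -6, 2, 3, 5, 6, 7, 12, 15, 16, 18, 19, 20}, so |A + A| = 14.
Step 2: Doubling constant K = |A + A|/|A| = 14/5 = 14/5 ≈ 2.8000.
Step 3: Plünnecke-Ruzsa gives |3A| ≤ K³·|A| = (2.8000)³ · 5 ≈ 109.7600.
Step 4: Compute 3A = A + A + A directly by enumerating all triples (a,b,c) ∈ A³; |3A| = 30.
Step 5: Check 30 ≤ 109.7600? Yes ✓.

K = 14/5, Plünnecke-Ruzsa bound K³|A| ≈ 109.7600, |3A| = 30, inequality holds.


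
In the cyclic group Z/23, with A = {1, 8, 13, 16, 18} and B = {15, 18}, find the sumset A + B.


Work in Z/23Z: reduce every sum a + b modulo 23.
Enumerate all 10 pairs:
a = 1: 1+15=16, 1+18=19
a = 8: 8+15=0, 8+18=3
a = 13: 13+15=5, 13+18=8
a = 16: 16+15=8, 16+18=11
a = 18: 18+15=10, 18+18=13
Distinct residues collected: {0, 3, 5, 8, 10, 11, 13, 16, 19}
|A + B| = 9 (out of 23 total residues).

A + B = {0, 3, 5, 8, 10, 11, 13, 16, 19}


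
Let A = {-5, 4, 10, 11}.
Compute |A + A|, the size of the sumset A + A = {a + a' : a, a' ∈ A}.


A + A = {a + a' : a, a' ∈ A}; |A| = 4.
General bounds: 2|A| - 1 ≤ |A + A| ≤ |A|(|A|+1)/2, i.e. 7 ≤ |A + A| ≤ 10.
Lower bound 2|A|-1 is attained iff A is an arithmetic progression.
Enumerate sums a + a' for a ≤ a' (symmetric, so this suffices):
a = -5: -5+-5=-10, -5+4=-1, -5+10=5, -5+11=6
a = 4: 4+4=8, 4+10=14, 4+11=15
a = 10: 10+10=20, 10+11=21
a = 11: 11+11=22
Distinct sums: {-10, -1, 5, 6, 8, 14, 15, 20, 21, 22}
|A + A| = 10

|A + A| = 10


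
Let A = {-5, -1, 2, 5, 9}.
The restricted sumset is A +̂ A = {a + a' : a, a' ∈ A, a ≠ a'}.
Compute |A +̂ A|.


Restricted sumset: A +̂ A = {a + a' : a ∈ A, a' ∈ A, a ≠ a'}.
Equivalently, take A + A and drop any sum 2a that is achievable ONLY as a + a for a ∈ A (i.e. sums representable only with equal summands).
Enumerate pairs (a, a') with a < a' (symmetric, so each unordered pair gives one sum; this covers all a ≠ a'):
  -5 + -1 = -6
  -5 + 2 = -3
  -5 + 5 = 0
  -5 + 9 = 4
  -1 + 2 = 1
  -1 + 5 = 4
  -1 + 9 = 8
  2 + 5 = 7
  2 + 9 = 11
  5 + 9 = 14
Collected distinct sums: {-6, -3, 0, 1, 4, 7, 8, 11, 14}
|A +̂ A| = 9
(Reference bound: |A +̂ A| ≥ 2|A| - 3 for |A| ≥ 2, with |A| = 5 giving ≥ 7.)

|A +̂ A| = 9


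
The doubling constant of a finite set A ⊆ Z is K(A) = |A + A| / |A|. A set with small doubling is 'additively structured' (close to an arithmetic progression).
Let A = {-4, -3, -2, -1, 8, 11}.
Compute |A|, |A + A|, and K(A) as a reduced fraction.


|A| = 6.
Compute A + A by enumerating all 36 pairs.
A + A = {-8, -7, -6, -5, -4, -3, -2, 4, 5, 6, 7, 8, 9, 10, 16, 19, 22}, so |A + A| = 17.
K = |A + A| / |A| = 17/6 (already in lowest terms) ≈ 2.8333.
Reference: AP of size 6 gives K = 11/6 ≈ 1.8333; a fully generic set of size 6 gives K ≈ 3.5000.

|A| = 6, |A + A| = 17, K = 17/6.


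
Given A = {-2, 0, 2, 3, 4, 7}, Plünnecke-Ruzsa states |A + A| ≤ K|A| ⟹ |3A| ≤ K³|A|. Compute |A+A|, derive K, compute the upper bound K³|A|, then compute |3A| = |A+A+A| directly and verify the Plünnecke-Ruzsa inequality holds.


|A| = 6.
Step 1: Compute A + A by enumerating all 36 pairs.
A + A = {-4, -2, 0, 1, 2, 3, 4, 5, 6, 7, 8, 9, 10, 11, 14}, so |A + A| = 15.
Step 2: Doubling constant K = |A + A|/|A| = 15/6 = 15/6 ≈ 2.5000.
Step 3: Plünnecke-Ruzsa gives |3A| ≤ K³·|A| = (2.5000)³ · 6 ≈ 93.7500.
Step 4: Compute 3A = A + A + A directly by enumerating all triples (a,b,c) ∈ A³; |3A| = 24.
Step 5: Check 24 ≤ 93.7500? Yes ✓.

K = 15/6, Plünnecke-Ruzsa bound K³|A| ≈ 93.7500, |3A| = 24, inequality holds.


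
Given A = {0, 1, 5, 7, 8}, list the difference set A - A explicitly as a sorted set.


A - A = {a - a' : a, a' ∈ A}.
Compute a - a' for each ordered pair (a, a'):
a = 0: 0-0=0, 0-1=-1, 0-5=-5, 0-7=-7, 0-8=-8
a = 1: 1-0=1, 1-1=0, 1-5=-4, 1-7=-6, 1-8=-7
a = 5: 5-0=5, 5-1=4, 5-5=0, 5-7=-2, 5-8=-3
a = 7: 7-0=7, 7-1=6, 7-5=2, 7-7=0, 7-8=-1
a = 8: 8-0=8, 8-1=7, 8-5=3, 8-7=1, 8-8=0
Collecting distinct values (and noting 0 appears from a-a):
A - A = {-8, -7, -6, -5, -4, -3, -2, -1, 0, 1, 2, 3, 4, 5, 6, 7, 8}
|A - A| = 17

A - A = {-8, -7, -6, -5, -4, -3, -2, -1, 0, 1, 2, 3, 4, 5, 6, 7, 8}


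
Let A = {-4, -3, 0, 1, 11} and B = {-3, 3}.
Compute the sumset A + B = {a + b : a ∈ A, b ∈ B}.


A + B = {a + b : a ∈ A, b ∈ B}.
Enumerate all |A|·|B| = 5·2 = 10 pairs (a, b) and collect distinct sums.
a = -4: -4+-3=-7, -4+3=-1
a = -3: -3+-3=-6, -3+3=0
a = 0: 0+-3=-3, 0+3=3
a = 1: 1+-3=-2, 1+3=4
a = 11: 11+-3=8, 11+3=14
Collecting distinct sums: A + B = {-7, -6, -3, -2, -1, 0, 3, 4, 8, 14}
|A + B| = 10

A + B = {-7, -6, -3, -2, -1, 0, 3, 4, 8, 14}


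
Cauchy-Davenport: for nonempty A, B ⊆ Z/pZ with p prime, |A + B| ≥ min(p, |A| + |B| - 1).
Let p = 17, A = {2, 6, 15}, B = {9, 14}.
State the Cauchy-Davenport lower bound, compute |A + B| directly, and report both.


Cauchy-Davenport: |A + B| ≥ min(p, |A| + |B| - 1) for A, B nonempty in Z/pZ.
|A| = 3, |B| = 2, p = 17.
CD lower bound = min(17, 3 + 2 - 1) = min(17, 4) = 4.
Compute A + B mod 17 directly:
a = 2: 2+9=11, 2+14=16
a = 6: 6+9=15, 6+14=3
a = 15: 15+9=7, 15+14=12
A + B = {3, 7, 11, 12, 15, 16}, so |A + B| = 6.
Verify: 6 ≥ 4? Yes ✓.

CD lower bound = 4, actual |A + B| = 6.


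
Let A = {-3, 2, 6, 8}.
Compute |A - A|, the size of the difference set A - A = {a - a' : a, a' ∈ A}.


A - A = {a - a' : a, a' ∈ A}; |A| = 4.
Bounds: 2|A|-1 ≤ |A - A| ≤ |A|² - |A| + 1, i.e. 7 ≤ |A - A| ≤ 13.
Note: 0 ∈ A - A always (from a - a). The set is symmetric: if d ∈ A - A then -d ∈ A - A.
Enumerate nonzero differences d = a - a' with a > a' (then include -d):
Positive differences: {2, 4, 5, 6, 9, 11}
Full difference set: {0} ∪ (positive diffs) ∪ (negative diffs).
|A - A| = 1 + 2·6 = 13 (matches direct enumeration: 13).

|A - A| = 13


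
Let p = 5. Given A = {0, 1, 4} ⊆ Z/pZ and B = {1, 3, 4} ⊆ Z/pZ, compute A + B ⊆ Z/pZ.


Work in Z/5Z: reduce every sum a + b modulo 5.
Enumerate all 9 pairs:
a = 0: 0+1=1, 0+3=3, 0+4=4
a = 1: 1+1=2, 1+3=4, 1+4=0
a = 4: 4+1=0, 4+3=2, 4+4=3
Distinct residues collected: {0, 1, 2, 3, 4}
|A + B| = 5 (out of 5 total residues).

A + B = {0, 1, 2, 3, 4}


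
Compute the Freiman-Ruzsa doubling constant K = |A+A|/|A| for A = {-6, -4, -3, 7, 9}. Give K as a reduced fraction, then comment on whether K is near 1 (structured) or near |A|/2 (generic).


|A| = 5.
Compute A + A by enumerating all 25 pairs.
A + A = {-12, -10, -9, -8, -7, -6, 1, 3, 4, 5, 6, 14, 16, 18}, so |A + A| = 14.
K = |A + A| / |A| = 14/5 (already in lowest terms) ≈ 2.8000.
Reference: AP of size 5 gives K = 9/5 ≈ 1.8000; a fully generic set of size 5 gives K ≈ 3.0000.

|A| = 5, |A + A| = 14, K = 14/5.


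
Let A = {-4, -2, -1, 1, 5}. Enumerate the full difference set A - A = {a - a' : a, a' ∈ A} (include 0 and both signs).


A - A = {a - a' : a, a' ∈ A}.
Compute a - a' for each ordered pair (a, a'):
a = -4: -4--4=0, -4--2=-2, -4--1=-3, -4-1=-5, -4-5=-9
a = -2: -2--4=2, -2--2=0, -2--1=-1, -2-1=-3, -2-5=-7
a = -1: -1--4=3, -1--2=1, -1--1=0, -1-1=-2, -1-5=-6
a = 1: 1--4=5, 1--2=3, 1--1=2, 1-1=0, 1-5=-4
a = 5: 5--4=9, 5--2=7, 5--1=6, 5-1=4, 5-5=0
Collecting distinct values (and noting 0 appears from a-a):
A - A = {-9, -7, -6, -5, -4, -3, -2, -1, 0, 1, 2, 3, 4, 5, 6, 7, 9}
|A - A| = 17

A - A = {-9, -7, -6, -5, -4, -3, -2, -1, 0, 1, 2, 3, 4, 5, 6, 7, 9}


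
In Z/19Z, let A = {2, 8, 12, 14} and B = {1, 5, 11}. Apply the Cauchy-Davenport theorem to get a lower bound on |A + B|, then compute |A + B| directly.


Cauchy-Davenport: |A + B| ≥ min(p, |A| + |B| - 1) for A, B nonempty in Z/pZ.
|A| = 4, |B| = 3, p = 19.
CD lower bound = min(19, 4 + 3 - 1) = min(19, 6) = 6.
Compute A + B mod 19 directly:
a = 2: 2+1=3, 2+5=7, 2+11=13
a = 8: 8+1=9, 8+5=13, 8+11=0
a = 12: 12+1=13, 12+5=17, 12+11=4
a = 14: 14+1=15, 14+5=0, 14+11=6
A + B = {0, 3, 4, 6, 7, 9, 13, 15, 17}, so |A + B| = 9.
Verify: 9 ≥ 6? Yes ✓.

CD lower bound = 6, actual |A + B| = 9.


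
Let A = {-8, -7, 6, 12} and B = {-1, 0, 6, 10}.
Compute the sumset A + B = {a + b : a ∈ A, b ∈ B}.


A + B = {a + b : a ∈ A, b ∈ B}.
Enumerate all |A|·|B| = 4·4 = 16 pairs (a, b) and collect distinct sums.
a = -8: -8+-1=-9, -8+0=-8, -8+6=-2, -8+10=2
a = -7: -7+-1=-8, -7+0=-7, -7+6=-1, -7+10=3
a = 6: 6+-1=5, 6+0=6, 6+6=12, 6+10=16
a = 12: 12+-1=11, 12+0=12, 12+6=18, 12+10=22
Collecting distinct sums: A + B = {-9, -8, -7, -2, -1, 2, 3, 5, 6, 11, 12, 16, 18, 22}
|A + B| = 14

A + B = {-9, -8, -7, -2, -1, 2, 3, 5, 6, 11, 12, 16, 18, 22}


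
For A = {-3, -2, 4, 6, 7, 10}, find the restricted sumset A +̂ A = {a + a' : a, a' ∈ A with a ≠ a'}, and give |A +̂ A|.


Restricted sumset: A +̂ A = {a + a' : a ∈ A, a' ∈ A, a ≠ a'}.
Equivalently, take A + A and drop any sum 2a that is achievable ONLY as a + a for a ∈ A (i.e. sums representable only with equal summands).
Enumerate pairs (a, a') with a < a' (symmetric, so each unordered pair gives one sum; this covers all a ≠ a'):
  -3 + -2 = -5
  -3 + 4 = 1
  -3 + 6 = 3
  -3 + 7 = 4
  -3 + 10 = 7
  -2 + 4 = 2
  -2 + 6 = 4
  -2 + 7 = 5
  -2 + 10 = 8
  4 + 6 = 10
  4 + 7 = 11
  4 + 10 = 14
  6 + 7 = 13
  6 + 10 = 16
  7 + 10 = 17
Collected distinct sums: {-5, 1, 2, 3, 4, 5, 7, 8, 10, 11, 13, 14, 16, 17}
|A +̂ A| = 14
(Reference bound: |A +̂ A| ≥ 2|A| - 3 for |A| ≥ 2, with |A| = 6 giving ≥ 9.)

|A +̂ A| = 14


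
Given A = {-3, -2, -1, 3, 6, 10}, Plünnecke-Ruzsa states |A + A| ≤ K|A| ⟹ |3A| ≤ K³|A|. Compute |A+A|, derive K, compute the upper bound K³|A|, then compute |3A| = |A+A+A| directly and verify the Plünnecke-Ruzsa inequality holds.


|A| = 6.
Step 1: Compute A + A by enumerating all 36 pairs.
A + A = {-6, -5, -4, -3, -2, 0, 1, 2, 3, 4, 5, 6, 7, 8, 9, 12, 13, 16, 20}, so |A + A| = 19.
Step 2: Doubling constant K = |A + A|/|A| = 19/6 = 19/6 ≈ 3.1667.
Step 3: Plünnecke-Ruzsa gives |3A| ≤ K³·|A| = (3.1667)³ · 6 ≈ 190.5278.
Step 4: Compute 3A = A + A + A directly by enumerating all triples (a,b,c) ∈ A³; |3A| = 33.
Step 5: Check 33 ≤ 190.5278? Yes ✓.

K = 19/6, Plünnecke-Ruzsa bound K³|A| ≈ 190.5278, |3A| = 33, inequality holds.


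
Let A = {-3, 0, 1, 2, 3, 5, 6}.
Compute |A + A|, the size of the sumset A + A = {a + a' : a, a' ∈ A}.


A + A = {a + a' : a, a' ∈ A}; |A| = 7.
General bounds: 2|A| - 1 ≤ |A + A| ≤ |A|(|A|+1)/2, i.e. 13 ≤ |A + A| ≤ 28.
Lower bound 2|A|-1 is attained iff A is an arithmetic progression.
Enumerate sums a + a' for a ≤ a' (symmetric, so this suffices):
a = -3: -3+-3=-6, -3+0=-3, -3+1=-2, -3+2=-1, -3+3=0, -3+5=2, -3+6=3
a = 0: 0+0=0, 0+1=1, 0+2=2, 0+3=3, 0+5=5, 0+6=6
a = 1: 1+1=2, 1+2=3, 1+3=4, 1+5=6, 1+6=7
a = 2: 2+2=4, 2+3=5, 2+5=7, 2+6=8
a = 3: 3+3=6, 3+5=8, 3+6=9
a = 5: 5+5=10, 5+6=11
a = 6: 6+6=12
Distinct sums: {-6, -3, -2, -1, 0, 1, 2, 3, 4, 5, 6, 7, 8, 9, 10, 11, 12}
|A + A| = 17

|A + A| = 17
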